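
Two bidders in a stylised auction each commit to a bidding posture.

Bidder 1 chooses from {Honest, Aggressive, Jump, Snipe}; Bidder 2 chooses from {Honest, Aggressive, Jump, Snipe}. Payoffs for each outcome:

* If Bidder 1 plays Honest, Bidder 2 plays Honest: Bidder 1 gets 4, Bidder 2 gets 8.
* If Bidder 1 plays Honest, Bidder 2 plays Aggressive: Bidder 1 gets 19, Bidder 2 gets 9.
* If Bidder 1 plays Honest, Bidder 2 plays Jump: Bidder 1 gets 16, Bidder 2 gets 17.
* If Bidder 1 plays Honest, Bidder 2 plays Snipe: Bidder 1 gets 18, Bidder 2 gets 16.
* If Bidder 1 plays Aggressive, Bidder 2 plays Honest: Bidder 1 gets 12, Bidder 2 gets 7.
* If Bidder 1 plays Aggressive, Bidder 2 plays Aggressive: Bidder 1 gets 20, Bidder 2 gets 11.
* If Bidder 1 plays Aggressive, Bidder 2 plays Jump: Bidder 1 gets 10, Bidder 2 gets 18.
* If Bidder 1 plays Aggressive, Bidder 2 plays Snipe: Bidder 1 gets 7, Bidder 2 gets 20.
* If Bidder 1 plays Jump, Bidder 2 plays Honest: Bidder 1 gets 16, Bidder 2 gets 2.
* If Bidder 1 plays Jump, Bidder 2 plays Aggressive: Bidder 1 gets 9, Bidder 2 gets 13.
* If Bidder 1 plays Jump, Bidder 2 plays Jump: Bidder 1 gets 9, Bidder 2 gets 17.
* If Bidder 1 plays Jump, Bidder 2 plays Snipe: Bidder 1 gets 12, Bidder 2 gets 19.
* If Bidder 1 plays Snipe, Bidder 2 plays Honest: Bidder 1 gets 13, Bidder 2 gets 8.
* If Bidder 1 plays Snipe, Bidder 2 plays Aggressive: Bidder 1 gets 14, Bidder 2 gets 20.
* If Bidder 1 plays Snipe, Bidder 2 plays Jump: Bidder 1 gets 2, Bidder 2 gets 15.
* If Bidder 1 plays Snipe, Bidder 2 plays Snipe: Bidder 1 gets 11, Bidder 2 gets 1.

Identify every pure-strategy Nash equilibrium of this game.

The unique pure-strategy Nash equilibrium is (Honest, Jump).

Bidder 1 against Honest: payoffs 4, 12, 16, 13 → best response Jump.
Bidder 1 against Aggressive: payoffs 19, 20, 9, 14 → best response Aggressive.
Bidder 1 against Jump: payoffs 16, 10, 9, 2 → best response Honest.
Bidder 1 against Snipe: payoffs 18, 7, 12, 11 → best response Honest.
Bidder 2 against Honest: payoffs 8, 9, 17, 16 → best response Jump.
Bidder 2 against Aggressive: payoffs 7, 11, 18, 20 → best response Snipe.
Bidder 2 against Jump: payoffs 2, 13, 17, 19 → best response Snipe.
Bidder 2 against Snipe: payoffs 8, 20, 15, 1 → best response Aggressive.
Mutual best responses: (Honest, Jump).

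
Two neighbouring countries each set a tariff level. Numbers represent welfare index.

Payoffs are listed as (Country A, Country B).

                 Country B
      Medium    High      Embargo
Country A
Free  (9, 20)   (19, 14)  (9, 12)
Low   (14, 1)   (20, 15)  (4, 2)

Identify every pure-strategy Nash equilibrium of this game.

Pure NE: (Low, High)

(Free, Medium): Country A can switch to Low (9 → 14). Not NE.
(Free, High): Country A can switch to Low (19 → 20). Not NE.
(Free, Embargo): Country B can switch to Medium (12 → 20). Not NE.
(Low, Medium): Country B can switch to High (1 → 15). Not NE.
(Low, High): Country A gets 20, best alternative 19; Country B gets 15, best alternative 2. No profitable deviation — NE.
(Low, Embargo): Country A can switch to Free (4 → 9). Not NE.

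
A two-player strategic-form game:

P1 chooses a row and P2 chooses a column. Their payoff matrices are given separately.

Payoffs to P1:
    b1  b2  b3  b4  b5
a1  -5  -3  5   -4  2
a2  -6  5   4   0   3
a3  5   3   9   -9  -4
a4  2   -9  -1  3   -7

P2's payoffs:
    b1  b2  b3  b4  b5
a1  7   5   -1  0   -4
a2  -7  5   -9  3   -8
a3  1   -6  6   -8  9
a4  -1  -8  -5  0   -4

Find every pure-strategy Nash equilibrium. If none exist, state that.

P1 against b1: payoffs -5, -6, 5, 2 → best response a3.
P1 against b2: payoffs -3, 5, 3, -9 → best response a2.
P1 against b3: payoffs 5, 4, 9, -1 → best response a3.
P1 against b4: payoffs -4, 0, -9, 3 → best response a4.
P1 against b5: payoffs 2, 3, -4, -7 → best response a2.
P2 against a1: payoffs 7, 5, -1, 0, -4 → best response b1.
P2 against a2: payoffs -7, 5, -9, 3, -8 → best response b2.
P2 against a3: payoffs 1, -6, 6, -8, 9 → best response b5.
P2 against a4: payoffs -1, -8, -5, 0, -4 → best response b4.
Mutual best responses: (a2, b2); (a4, b4).

(a2, b2); (a4, b4)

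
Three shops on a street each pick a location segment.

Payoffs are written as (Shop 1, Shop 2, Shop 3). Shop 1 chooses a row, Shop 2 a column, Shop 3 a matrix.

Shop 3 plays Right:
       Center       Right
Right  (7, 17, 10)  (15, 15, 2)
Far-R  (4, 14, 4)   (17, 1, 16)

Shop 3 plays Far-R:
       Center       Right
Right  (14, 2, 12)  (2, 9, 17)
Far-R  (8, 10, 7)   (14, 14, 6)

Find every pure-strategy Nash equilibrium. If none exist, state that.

Check each profile: it is a Nash equilibrium iff no player can strictly gain by switching unilaterally.
(Right, Center, Right): Shop 3 can switch to Far-R (10 → 12). Not NE.
(Right, Center, Far-R): Shop 2 can switch to Right (2 → 9). Not NE.
(Right, Right, Right): Shop 1 can switch to Far-R (15 → 17). Not NE.
(Right, Right, Far-R): Shop 1 can switch to Far-R (2 → 14). Not NE.
(Far-R, Center, Right): Shop 1 can switch to Right (4 → 7). Not NE.
(Far-R, Center, Far-R): Shop 1 can switch to Right (8 → 14). Not NE.
(Far-R, Right, Right): Shop 2 can switch to Center (1 → 14). Not NE.
(Far-R, Right, Far-R): Shop 3 can switch to Right (6 → 16). Not NE.

There is no pure-strategy Nash equilibrium.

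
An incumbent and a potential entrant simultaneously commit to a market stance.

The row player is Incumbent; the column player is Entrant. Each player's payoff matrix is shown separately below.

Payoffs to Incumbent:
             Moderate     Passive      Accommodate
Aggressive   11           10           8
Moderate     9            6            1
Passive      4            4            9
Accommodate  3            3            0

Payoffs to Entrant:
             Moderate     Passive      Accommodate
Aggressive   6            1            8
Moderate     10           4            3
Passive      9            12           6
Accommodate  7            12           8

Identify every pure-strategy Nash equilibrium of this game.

none

For each player, find the best response to each opponent profile; mutual best responses are the pure NE.
Incumbent against Moderate: payoffs 11, 9, 4, 3 → best response Aggressive.
Incumbent against Passive: payoffs 10, 6, 4, 3 → best response Aggressive.
Incumbent against Accommodate: payoffs 8, 1, 9, 0 → best response Passive.
Entrant against Aggressive: payoffs 6, 1, 8 → best response Accommodate.
Entrant against Moderate: payoffs 10, 4, 3 → best response Moderate.
Entrant against Passive: payoffs 9, 12, 6 → best response Passive.
Entrant against Accommodate: payoffs 7, 12, 8 → best response Passive.
No profile is a mutual best response for all players.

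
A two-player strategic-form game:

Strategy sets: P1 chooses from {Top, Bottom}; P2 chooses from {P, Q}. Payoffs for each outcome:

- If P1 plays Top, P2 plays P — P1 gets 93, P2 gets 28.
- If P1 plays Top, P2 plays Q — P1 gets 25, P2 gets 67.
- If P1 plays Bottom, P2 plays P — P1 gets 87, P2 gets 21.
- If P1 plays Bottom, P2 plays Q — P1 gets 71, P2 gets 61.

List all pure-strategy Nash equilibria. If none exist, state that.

P1 against P: payoffs 93, 87 → best response Top.
P1 against Q: payoffs 25, 71 → best response Bottom.
P2 against Top: payoffs 28, 67 → best response Q.
P2 against Bottom: payoffs 21, 61 → best response Q.
Mutual best responses: (Bottom, Q).

The unique pure-strategy Nash equilibrium is (Bottom, Q).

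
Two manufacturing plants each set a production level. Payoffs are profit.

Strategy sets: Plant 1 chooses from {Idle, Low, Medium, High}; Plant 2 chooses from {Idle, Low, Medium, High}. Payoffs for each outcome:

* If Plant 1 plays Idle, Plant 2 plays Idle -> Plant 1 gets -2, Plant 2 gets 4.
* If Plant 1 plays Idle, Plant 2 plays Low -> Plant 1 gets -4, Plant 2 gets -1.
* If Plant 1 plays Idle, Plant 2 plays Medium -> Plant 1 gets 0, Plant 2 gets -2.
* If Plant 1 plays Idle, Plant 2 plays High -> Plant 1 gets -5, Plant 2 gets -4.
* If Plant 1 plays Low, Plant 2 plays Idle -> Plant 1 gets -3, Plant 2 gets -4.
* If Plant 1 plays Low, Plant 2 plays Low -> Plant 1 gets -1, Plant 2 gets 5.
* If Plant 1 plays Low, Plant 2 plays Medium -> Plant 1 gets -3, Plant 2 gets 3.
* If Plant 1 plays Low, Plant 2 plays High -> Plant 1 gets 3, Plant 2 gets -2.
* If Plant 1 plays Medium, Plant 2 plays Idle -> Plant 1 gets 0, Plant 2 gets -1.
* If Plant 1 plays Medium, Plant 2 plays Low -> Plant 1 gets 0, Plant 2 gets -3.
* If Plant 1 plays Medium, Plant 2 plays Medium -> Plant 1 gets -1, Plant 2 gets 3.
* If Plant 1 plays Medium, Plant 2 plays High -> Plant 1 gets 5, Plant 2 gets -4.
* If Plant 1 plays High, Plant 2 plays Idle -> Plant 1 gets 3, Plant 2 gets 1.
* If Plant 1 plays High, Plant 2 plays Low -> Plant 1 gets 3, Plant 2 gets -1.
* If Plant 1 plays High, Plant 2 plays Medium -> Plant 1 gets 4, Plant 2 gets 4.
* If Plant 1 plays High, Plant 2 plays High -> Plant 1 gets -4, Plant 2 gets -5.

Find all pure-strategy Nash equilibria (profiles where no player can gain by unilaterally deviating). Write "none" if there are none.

Plant 1 against Idle: payoffs -2, -3, 0, 3 → best response High.
Plant 1 against Low: payoffs -4, -1, 0, 3 → best response High.
Plant 1 against Medium: payoffs 0, -3, -1, 4 → best response High.
Plant 1 against High: payoffs -5, 3, 5, -4 → best response Medium.
Plant 2 against Idle: payoffs 4, -1, -2, -4 → best response Idle.
Plant 2 against Low: payoffs -4, 5, 3, -2 → best response Low.
Plant 2 against Medium: payoffs -1, -3, 3, -4 → best response Medium.
Plant 2 against High: payoffs 1, -1, 4, -5 → best response Medium.
Mutual best responses: (High, Medium).

Pure NE: (High, Medium)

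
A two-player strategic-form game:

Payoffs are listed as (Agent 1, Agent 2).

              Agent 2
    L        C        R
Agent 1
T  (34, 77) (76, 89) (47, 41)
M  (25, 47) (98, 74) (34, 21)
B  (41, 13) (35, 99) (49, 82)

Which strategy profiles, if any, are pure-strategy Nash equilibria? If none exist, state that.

For each player, find the best response to each opponent profile; mutual best responses are the pure NE.
Agent 1 against L: payoffs 34, 25, 41 → best response B.
Agent 1 against C: payoffs 76, 98, 35 → best response M.
Agent 1 against R: payoffs 47, 34, 49 → best response B.
Agent 2 against T: payoffs 77, 89, 41 → best response C.
Agent 2 against M: payoffs 47, 74, 21 → best response C.
Agent 2 against B: payoffs 13, 99, 82 → best response C.
Mutual best responses: (M, C).

The unique pure-strategy Nash equilibrium is (M, C).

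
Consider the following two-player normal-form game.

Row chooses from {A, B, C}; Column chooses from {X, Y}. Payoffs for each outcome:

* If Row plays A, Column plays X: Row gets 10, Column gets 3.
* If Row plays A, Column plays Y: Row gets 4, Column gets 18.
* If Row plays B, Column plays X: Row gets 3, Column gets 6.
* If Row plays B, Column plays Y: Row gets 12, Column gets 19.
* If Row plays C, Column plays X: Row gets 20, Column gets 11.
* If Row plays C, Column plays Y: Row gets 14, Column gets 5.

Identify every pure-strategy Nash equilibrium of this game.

Pure NE: (C, X)

Check each profile: it is a Nash equilibrium iff no player can strictly gain by switching unilaterally.
(A, X): Row can switch to C (10 → 20). Not NE.
(A, Y): Row can switch to B (4 → 12). Not NE.
(B, X): Row can switch to A (3 → 10). Not NE.
(B, Y): Row can switch to C (12 → 14). Not NE.
(C, X): Row gets 20, best alternative 10; Column gets 11, best alternative 5. No profitable deviation — NE.
(C, Y): Column can switch to X (5 → 11). Not NE.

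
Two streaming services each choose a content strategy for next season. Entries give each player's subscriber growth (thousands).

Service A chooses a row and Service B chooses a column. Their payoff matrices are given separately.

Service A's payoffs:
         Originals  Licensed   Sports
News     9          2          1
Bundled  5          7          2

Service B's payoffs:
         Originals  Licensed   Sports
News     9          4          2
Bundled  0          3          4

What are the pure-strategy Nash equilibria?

The pure Nash equilibria are (News, Originals) and (Bundled, Sports).

Mark each player's best response to every combination of opponents' strategies; a profile where every player is best-responding is a pure Nash equilibrium.
Service A against Originals: payoffs 9, 5 → best response News.
Service A against Licensed: payoffs 2, 7 → best response Bundled.
Service A against Sports: payoffs 1, 2 → best response Bundled.
Service B against News: payoffs 9, 4, 2 → best response Originals.
Service B against Bundled: payoffs 0, 3, 4 → best response Sports.
Mutual best responses: (News, Originals); (Bundled, Sports).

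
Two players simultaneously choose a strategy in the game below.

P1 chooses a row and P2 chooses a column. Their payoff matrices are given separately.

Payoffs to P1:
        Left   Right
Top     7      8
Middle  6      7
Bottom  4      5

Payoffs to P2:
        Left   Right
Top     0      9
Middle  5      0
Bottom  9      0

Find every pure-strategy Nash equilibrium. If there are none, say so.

Mark each player's best response to every combination of opponents' strategies; a profile where every player is best-responding is a pure Nash equilibrium.
P1 against Left: payoffs 7, 6, 4 → best response Top.
P1 against Right: payoffs 8, 7, 5 → best response Top.
P2 against Top: payoffs 0, 9 → best response Right.
P2 against Middle: payoffs 5, 0 → best response Left.
P2 against Bottom: payoffs 9, 0 → best response Left.
Mutual best responses: (Top, Right).

Pure NE: (Top, Right)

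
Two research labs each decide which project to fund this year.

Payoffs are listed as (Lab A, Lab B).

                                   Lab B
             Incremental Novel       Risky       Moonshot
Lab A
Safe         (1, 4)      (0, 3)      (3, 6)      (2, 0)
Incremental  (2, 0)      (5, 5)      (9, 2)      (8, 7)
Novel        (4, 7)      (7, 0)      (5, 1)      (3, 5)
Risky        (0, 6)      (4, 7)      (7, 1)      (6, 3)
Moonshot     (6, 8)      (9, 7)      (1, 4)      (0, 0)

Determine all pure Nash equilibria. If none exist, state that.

Lab A against Incremental: payoffs 1, 2, 4, 0, 6 → best response Moonshot.
Lab A against Novel: payoffs 0, 5, 7, 4, 9 → best response Moonshot.
Lab A against Risky: payoffs 3, 9, 5, 7, 1 → best response Incremental.
Lab A against Moonshot: payoffs 2, 8, 3, 6, 0 → best response Incremental.
Lab B against Safe: payoffs 4, 3, 6, 0 → best response Risky.
Lab B against Incremental: payoffs 0, 5, 2, 7 → best response Moonshot.
Lab B against Novel: payoffs 7, 0, 1, 5 → best response Incremental.
Lab B against Risky: payoffs 6, 7, 1, 3 → best response Novel.
Lab B against Moonshot: payoffs 8, 7, 4, 0 → best response Incremental.
Mutual best responses: (Incremental, Moonshot); (Moonshot, Incremental).

Pure-strategy Nash equilibria: (Incremental, Moonshot), (Moonshot, Incremental)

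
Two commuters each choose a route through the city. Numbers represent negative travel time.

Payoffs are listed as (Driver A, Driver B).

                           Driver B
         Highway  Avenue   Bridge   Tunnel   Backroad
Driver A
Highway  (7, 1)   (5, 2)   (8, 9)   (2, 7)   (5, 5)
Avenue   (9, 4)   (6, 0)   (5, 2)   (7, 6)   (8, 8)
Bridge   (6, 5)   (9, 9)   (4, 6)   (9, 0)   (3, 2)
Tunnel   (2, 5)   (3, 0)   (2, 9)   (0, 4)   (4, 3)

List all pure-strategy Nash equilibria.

For each player, find the best response to each opponent profile; mutual best responses are the pure NE.
Driver A against Highway: payoffs 7, 9, 6, 2 → best response Avenue.
Driver A against Avenue: payoffs 5, 6, 9, 3 → best response Bridge.
Driver A against Bridge: payoffs 8, 5, 4, 2 → best response Highway.
Driver A against Tunnel: payoffs 2, 7, 9, 0 → best response Bridge.
Driver A against Backroad: payoffs 5, 8, 3, 4 → best response Avenue.
Driver B against Highway: payoffs 1, 2, 9, 7, 5 → best response Bridge.
Driver B against Avenue: payoffs 4, 0, 2, 6, 8 → best response Backroad.
Driver B against Bridge: payoffs 5, 9, 6, 0, 2 → best response Avenue.
Driver B against Tunnel: payoffs 5, 0, 9, 4, 3 → best response Bridge.
Mutual best responses: (Highway, Bridge); (Avenue, Backroad); (Bridge, Avenue).

(Highway, Bridge); (Avenue, Backroad); (Bridge, Avenue)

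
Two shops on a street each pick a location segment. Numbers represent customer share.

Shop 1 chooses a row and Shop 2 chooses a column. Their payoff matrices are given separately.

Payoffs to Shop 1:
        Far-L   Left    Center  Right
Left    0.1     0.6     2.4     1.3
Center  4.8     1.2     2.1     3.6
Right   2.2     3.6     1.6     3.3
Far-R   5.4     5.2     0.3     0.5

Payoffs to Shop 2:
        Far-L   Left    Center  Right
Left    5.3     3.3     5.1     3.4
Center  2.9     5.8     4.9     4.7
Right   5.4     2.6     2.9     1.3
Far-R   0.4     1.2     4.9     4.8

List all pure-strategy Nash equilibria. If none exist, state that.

(Left, Far-L): Shop 1 can switch to Center (0.1 → 4.8). Not NE.
(Left, Left): Shop 1 can switch to Center (0.6 → 1.2). Not NE.
(Left, Center): Shop 2 can switch to Far-L (5.1 → 5.3). Not NE.
(Left, Right): Shop 1 can switch to Center (1.3 → 3.6). Not NE.
(Center, Far-L): Shop 1 can switch to Far-R (4.8 → 5.4). Not NE.
(Center, Left): Shop 1 can switch to Right (1.2 → 3.6). Not NE.
(The remaining 10 profiles each have a profitable deviation by the same check.)

No pure-strategy Nash equilibrium.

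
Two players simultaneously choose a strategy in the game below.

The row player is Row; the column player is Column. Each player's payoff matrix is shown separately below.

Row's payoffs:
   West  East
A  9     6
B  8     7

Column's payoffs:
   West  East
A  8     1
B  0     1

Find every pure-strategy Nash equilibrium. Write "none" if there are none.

Row against West: payoffs 9, 8 → best response A.
Row against East: payoffs 6, 7 → best response B.
Column against A: payoffs 8, 1 → best response West.
Column against B: payoffs 0, 1 → best response East.
Mutual best responses: (A, West); (B, East).

Pure-strategy Nash equilibria: (A, West) and (B, East)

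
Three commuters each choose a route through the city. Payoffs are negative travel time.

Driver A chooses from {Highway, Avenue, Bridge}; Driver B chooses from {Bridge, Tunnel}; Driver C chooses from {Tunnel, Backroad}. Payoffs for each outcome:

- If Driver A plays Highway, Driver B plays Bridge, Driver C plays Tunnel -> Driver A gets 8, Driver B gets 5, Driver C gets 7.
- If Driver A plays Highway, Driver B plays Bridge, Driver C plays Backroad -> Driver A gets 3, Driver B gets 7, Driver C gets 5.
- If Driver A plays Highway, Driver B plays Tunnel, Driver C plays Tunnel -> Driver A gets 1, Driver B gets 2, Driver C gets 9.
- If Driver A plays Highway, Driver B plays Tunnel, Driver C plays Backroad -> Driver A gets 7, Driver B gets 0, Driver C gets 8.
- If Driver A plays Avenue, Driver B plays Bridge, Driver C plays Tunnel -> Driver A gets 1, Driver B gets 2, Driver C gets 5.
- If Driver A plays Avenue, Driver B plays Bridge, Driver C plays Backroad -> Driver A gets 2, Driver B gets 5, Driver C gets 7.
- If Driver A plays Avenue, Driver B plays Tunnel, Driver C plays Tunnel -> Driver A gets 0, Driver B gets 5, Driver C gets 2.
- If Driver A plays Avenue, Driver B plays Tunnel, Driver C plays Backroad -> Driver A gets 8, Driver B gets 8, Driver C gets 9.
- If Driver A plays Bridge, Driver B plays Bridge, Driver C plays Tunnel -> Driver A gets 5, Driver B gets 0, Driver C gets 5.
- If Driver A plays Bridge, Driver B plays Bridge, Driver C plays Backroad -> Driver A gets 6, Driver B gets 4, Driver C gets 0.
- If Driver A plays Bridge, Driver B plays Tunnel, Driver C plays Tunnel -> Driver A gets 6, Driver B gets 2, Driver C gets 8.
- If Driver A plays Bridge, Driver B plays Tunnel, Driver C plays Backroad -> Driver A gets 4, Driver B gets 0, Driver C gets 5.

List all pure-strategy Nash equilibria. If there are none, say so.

(Highway, Bridge, Tunnel): Driver A gets 8, best alternative 5; Driver B gets 5, best alternative 2; Driver C gets 7, best alternative 5. No profitable deviation — NE.
(Highway, Bridge, Backroad): Driver A can switch to Bridge (3 → 6). Not NE.
(Highway, Tunnel, Tunnel): Driver A can switch to Bridge (1 → 6). Not NE.
(Highway, Tunnel, Backroad): Driver A can switch to Avenue (7 → 8). Not NE.
(Avenue, Bridge, Tunnel): Driver A can switch to Highway (1 → 8). Not NE.
(Avenue, Bridge, Backroad): Driver A can switch to Highway (2 → 3). Not NE.
(Avenue, Tunnel, Tunnel): Driver A can switch to Highway (0 → 1). Not NE.
(Avenue, Tunnel, Backroad): Driver A gets 8, best alternative 7; Driver B gets 8, best alternative 5; Driver C gets 9, best alternative 2. No profitable deviation — NE.
(Bridge, Bridge, Tunnel): Driver A can switch to Highway (5 → 8). Not NE.
(Bridge, Bridge, Backroad): Driver C can switch to Tunnel (0 → 5). Not NE.
(Bridge, Tunnel, Tunnel): Driver A gets 6, best alternative 1; Driver B gets 2, best alternative 0; Driver C gets 8, best alternative 5. No profitable deviation — NE.
(The remaining 1 profile has a profitable deviation by the same check.)

Pure-strategy Nash equilibria: (Highway, Bridge, Tunnel) and (Avenue, Tunnel, Backroad) and (Bridge, Tunnel, Tunnel)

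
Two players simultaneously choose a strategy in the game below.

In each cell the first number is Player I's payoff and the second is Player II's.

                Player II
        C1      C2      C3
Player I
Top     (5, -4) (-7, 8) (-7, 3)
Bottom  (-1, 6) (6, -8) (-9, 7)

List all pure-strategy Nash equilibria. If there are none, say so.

This game has no pure Nash equilibrium.

For each player, find the best response to each opponent profile; mutual best responses are the pure NE.
Player I against C1: payoffs 5, -1 → best response Top.
Player I against C2: payoffs -7, 6 → best response Bottom.
Player I against C3: payoffs -7, -9 → best response Top.
Player II against Top: payoffs -4, 8, 3 → best response C2.
Player II against Bottom: payoffs 6, -8, 7 → best response C3.
No profile is a mutual best response for all players.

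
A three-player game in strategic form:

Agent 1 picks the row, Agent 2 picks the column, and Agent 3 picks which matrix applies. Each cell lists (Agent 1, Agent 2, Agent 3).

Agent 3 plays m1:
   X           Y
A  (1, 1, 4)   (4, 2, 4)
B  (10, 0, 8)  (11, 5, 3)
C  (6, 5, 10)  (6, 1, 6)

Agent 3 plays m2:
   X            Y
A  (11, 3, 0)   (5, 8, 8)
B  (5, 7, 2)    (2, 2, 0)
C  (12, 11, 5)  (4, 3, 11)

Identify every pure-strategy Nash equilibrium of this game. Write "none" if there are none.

Check each profile: it is a Nash equilibrium iff no player can strictly gain by switching unilaterally.
(A, X, m1): Agent 1 can switch to B (1 → 10). Not NE.
(A, X, m2): Agent 1 can switch to C (11 → 12). Not NE.
(A, Y, m1): Agent 1 can switch to B (4 → 11). Not NE.
(A, Y, m2): Agent 1 gets 5, best alternative 4; Agent 2 gets 8, best alternative 3; Agent 3 gets 8, best alternative 4. No profitable deviation — NE.
(B, X, m1): Agent 2 can switch to Y (0 → 5). Not NE.
(B, X, m2): Agent 1 can switch to A (5 → 11). Not NE.
(B, Y, m1): Agent 1 gets 11, best alternative 6; Agent 2 gets 5, best alternative 0; Agent 3 gets 3, best alternative 0. No profitable deviation — NE.
(B, Y, m2): Agent 1 can switch to A (2 → 5). Not NE.
(C, X, m1): Agent 1 can switch to B (6 → 10). Not NE.
(C, X, m2): Agent 3 can switch to m1 (5 → 10). Not NE.
(The remaining 2 profiles each have a profitable deviation by the same check.)

The pure Nash equilibria are (A, Y, m2) and (B, Y, m1).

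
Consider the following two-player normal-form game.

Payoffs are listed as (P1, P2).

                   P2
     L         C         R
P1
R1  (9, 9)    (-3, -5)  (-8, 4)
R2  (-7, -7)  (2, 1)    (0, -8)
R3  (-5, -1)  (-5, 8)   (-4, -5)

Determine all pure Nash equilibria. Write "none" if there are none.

(R1, L): P1 gets 9, best alternative -5; P2 gets 9, best alternative 4. No profitable deviation — NE.
(R1, C): P1 can switch to R2 (-3 → 2). Not NE.
(R1, R): P1 can switch to R2 (-8 → 0). Not NE.
(R2, L): P1 can switch to R1 (-7 → 9). Not NE.
(R2, C): P1 gets 2, best alternative -3; P2 gets 1, best alternative -7. No profitable deviation — NE.
(R2, R): P2 can switch to L (-8 → -7). Not NE.
(R3, L): P1 can switch to R1 (-5 → 9). Not NE.
(R3, C): P1 can switch to R1 (-5 → -3). Not NE.
(R3, R): P1 can switch to R2 (-4 → 0). Not NE.

(R1, L), (R2, C)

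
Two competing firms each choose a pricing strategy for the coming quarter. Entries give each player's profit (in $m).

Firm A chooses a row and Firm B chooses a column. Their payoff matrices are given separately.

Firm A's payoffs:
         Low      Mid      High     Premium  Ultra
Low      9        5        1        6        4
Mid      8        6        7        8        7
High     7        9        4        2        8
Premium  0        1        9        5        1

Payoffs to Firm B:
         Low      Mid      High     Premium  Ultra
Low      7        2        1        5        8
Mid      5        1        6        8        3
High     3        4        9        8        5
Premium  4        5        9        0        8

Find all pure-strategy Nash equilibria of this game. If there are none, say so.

Check each profile: it is a Nash equilibrium iff no player can strictly gain by switching unilaterally.
(Low, Low): Firm B can switch to Ultra (7 → 8). Not NE.
(Low, Mid): Firm A can switch to Mid (5 → 6). Not NE.
(Low, High): Firm A can switch to Mid (1 → 7). Not NE.
(Low, Premium): Firm A can switch to Mid (6 → 8). Not NE.
(Low, Ultra): Firm A can switch to Mid (4 → 7). Not NE.
(Mid, Low): Firm A can switch to Low (8 → 9). Not NE.
(Mid, Premium): Firm A gets 8, best alternative 6; Firm B gets 8, best alternative 6. No profitable deviation — NE.
(Premium, High): Firm A gets 9, best alternative 7; Firm B gets 9, best alternative 8. No profitable deviation — NE.
(The remaining 12 profiles each have a profitable deviation by the same check.)

(Mid, Premium), (Premium, High)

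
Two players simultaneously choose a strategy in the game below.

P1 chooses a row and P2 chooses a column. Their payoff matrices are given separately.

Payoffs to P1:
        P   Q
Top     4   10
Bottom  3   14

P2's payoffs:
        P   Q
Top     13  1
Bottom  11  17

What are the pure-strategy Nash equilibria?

Pure-strategy Nash equilibria: (Top, P) and (Bottom, Q)

P1 against P: payoffs 4, 3 → best response Top.
P1 against Q: payoffs 10, 14 → best response Bottom.
P2 against Top: payoffs 13, 1 → best response P.
P2 against Bottom: payoffs 11, 17 → best response Q.
Mutual best responses: (Top, P); (Bottom, Q).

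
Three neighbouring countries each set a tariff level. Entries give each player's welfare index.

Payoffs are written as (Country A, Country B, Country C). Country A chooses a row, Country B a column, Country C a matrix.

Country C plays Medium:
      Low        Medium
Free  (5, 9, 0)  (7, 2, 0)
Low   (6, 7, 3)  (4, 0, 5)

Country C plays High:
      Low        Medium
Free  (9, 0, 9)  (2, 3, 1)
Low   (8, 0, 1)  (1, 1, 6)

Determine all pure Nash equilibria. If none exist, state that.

The pure Nash equilibria are (Free, Medium, High) and (Low, Low, Medium).

Country A against (Low, Medium): payoffs 5, 6 → best response Low.
Country A against (Low, High): payoffs 9, 8 → best response Free.
Country A against (Medium, Medium): payoffs 7, 4 → best response Free.
Country A against (Medium, High): payoffs 2, 1 → best response Free.
Country B against (Free, Medium): payoffs 9, 2 → best response Low.
Country B against (Free, High): payoffs 0, 3 → best response Medium.
Country B against (Low, Medium): payoffs 7, 0 → best response Low.
Country B against (Low, High): payoffs 0, 1 → best response Medium.
Country C against (Free, Low): payoffs 0, 9 → best response High.
Country C against (Free, Medium): payoffs 0, 1 → best response High.
Country C against (Low, Low): payoffs 3, 1 → best response Medium.
Country C against (Low, Medium): payoffs 5, 6 → best response High.
Mutual best responses: (Free, Medium, High); (Low, Low, Medium).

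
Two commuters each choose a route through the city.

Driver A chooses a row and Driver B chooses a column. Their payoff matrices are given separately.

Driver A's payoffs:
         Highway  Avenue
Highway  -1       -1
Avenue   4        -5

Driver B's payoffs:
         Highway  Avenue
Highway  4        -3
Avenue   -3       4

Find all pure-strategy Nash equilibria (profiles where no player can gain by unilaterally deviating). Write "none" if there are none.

(Highway, Highway): Driver A can switch to Avenue (-1 → 4). Not NE.
(Highway, Avenue): Driver B can switch to Highway (-3 → 4). Not NE.
(Avenue, Highway): Driver B can switch to Avenue (-3 → 4). Not NE.
(Avenue, Avenue): Driver A can switch to Highway (-5 → -1). Not NE.

No pure-strategy Nash equilibrium.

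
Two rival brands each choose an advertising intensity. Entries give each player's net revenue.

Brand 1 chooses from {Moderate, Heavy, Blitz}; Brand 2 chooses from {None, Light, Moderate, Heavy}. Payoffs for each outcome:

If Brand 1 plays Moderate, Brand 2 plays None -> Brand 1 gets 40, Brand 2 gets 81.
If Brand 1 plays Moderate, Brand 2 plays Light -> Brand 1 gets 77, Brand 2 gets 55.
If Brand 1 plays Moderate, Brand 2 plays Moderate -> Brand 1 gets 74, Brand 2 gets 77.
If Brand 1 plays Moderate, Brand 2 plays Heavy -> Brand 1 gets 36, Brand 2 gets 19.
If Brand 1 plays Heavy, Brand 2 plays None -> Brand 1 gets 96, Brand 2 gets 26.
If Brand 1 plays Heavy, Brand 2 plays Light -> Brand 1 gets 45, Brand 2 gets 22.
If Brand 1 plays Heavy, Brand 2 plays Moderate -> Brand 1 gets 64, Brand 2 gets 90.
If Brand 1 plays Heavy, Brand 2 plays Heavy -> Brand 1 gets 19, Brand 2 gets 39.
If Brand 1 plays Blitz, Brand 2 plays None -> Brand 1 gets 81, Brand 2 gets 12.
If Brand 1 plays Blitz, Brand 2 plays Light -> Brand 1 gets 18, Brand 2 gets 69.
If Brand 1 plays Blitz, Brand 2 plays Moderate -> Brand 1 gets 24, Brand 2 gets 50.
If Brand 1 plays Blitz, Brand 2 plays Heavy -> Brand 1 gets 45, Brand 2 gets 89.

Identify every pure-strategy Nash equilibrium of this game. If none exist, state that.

The unique pure-strategy Nash equilibrium is (Blitz, Heavy).

For each player, find the best response to each opponent profile; mutual best responses are the pure NE.
Brand 1 against None: payoffs 40, 96, 81 → best response Heavy.
Brand 1 against Light: payoffs 77, 45, 18 → best response Moderate.
Brand 1 against Moderate: payoffs 74, 64, 24 → best response Moderate.
Brand 1 against Heavy: payoffs 36, 19, 45 → best response Blitz.
Brand 2 against Moderate: payoffs 81, 55, 77, 19 → best response None.
Brand 2 against Heavy: payoffs 26, 22, 90, 39 → best response Moderate.
Brand 2 against Blitz: payoffs 12, 69, 50, 89 → best response Heavy.
Mutual best responses: (Blitz, Heavy).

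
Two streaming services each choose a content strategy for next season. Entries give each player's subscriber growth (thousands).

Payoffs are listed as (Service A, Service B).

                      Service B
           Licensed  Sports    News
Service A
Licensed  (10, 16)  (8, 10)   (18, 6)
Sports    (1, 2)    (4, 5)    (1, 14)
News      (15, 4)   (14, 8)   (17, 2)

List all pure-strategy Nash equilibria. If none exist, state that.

Pure NE: (News, Sports)

For each player, find the best response to each opponent profile; mutual best responses are the pure NE.
Service A against Licensed: payoffs 10, 1, 15 → best response News.
Service A against Sports: payoffs 8, 4, 14 → best response News.
Service A against News: payoffs 18, 1, 17 → best response Licensed.
Service B against Licensed: payoffs 16, 10, 6 → best response Licensed.
Service B against Sports: payoffs 2, 5, 14 → best response News.
Service B against News: payoffs 4, 8, 2 → best response Sports.
Mutual best responses: (News, Sports).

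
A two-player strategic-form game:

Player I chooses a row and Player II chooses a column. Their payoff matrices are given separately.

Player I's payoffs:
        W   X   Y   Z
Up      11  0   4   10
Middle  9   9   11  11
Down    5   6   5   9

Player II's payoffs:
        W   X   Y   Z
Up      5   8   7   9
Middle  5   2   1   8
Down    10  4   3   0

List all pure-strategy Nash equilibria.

(Up, W): Player II can switch to X (5 → 8). Not NE.
(Up, X): Player I can switch to Middle (0 → 9). Not NE.
(Up, Y): Player I can switch to Middle (4 → 11). Not NE.
(Up, Z): Player I can switch to Middle (10 → 11). Not NE.
(Middle, W): Player I can switch to Up (9 → 11). Not NE.
(Middle, X): Player II can switch to W (2 → 5). Not NE.
(Middle, Y): Player II can switch to W (1 → 5). Not NE.
(Middle, Z): Player I gets 11, best alternative 10; Player II gets 8, best alternative 5. No profitable deviation — NE.
(Down, W): Player I can switch to Up (5 → 11). Not NE.
(Down, X): Player I can switch to Middle (6 → 9). Not NE.
(Down, Y): Player I can switch to Middle (5 → 11). Not NE.
(Down, Z): Player I can switch to Up (9 → 10). Not NE.

The unique pure-strategy Nash equilibrium is (Middle, Z).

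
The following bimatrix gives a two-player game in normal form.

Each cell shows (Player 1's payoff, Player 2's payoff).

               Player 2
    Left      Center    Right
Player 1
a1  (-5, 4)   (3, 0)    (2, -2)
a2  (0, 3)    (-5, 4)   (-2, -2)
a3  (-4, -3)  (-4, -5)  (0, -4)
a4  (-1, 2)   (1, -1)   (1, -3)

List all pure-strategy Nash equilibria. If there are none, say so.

No pure-strategy Nash equilibrium.

(a1, Left): Player 1 can switch to a2 (-5 → 0). Not NE.
(a1, Center): Player 2 can switch to Left (0 → 4). Not NE.
(a1, Right): Player 2 can switch to Left (-2 → 4). Not NE.
(a2, Left): Player 2 can switch to Center (3 → 4). Not NE.
(a2, Center): Player 1 can switch to a1 (-5 → 3). Not NE.
(a2, Right): Player 1 can switch to a1 (-2 → 2). Not NE.
(a3, Left): Player 1 can switch to a2 (-4 → 0). Not NE.
(a3, Center): Player 1 can switch to a1 (-4 → 3). Not NE.
(a3, Right): Player 1 can switch to a1 (0 → 2). Not NE.
(a4, Left): Player 1 can switch to a2 (-1 → 0). Not NE.
(The remaining 2 profiles each have a profitable deviation by the same check.)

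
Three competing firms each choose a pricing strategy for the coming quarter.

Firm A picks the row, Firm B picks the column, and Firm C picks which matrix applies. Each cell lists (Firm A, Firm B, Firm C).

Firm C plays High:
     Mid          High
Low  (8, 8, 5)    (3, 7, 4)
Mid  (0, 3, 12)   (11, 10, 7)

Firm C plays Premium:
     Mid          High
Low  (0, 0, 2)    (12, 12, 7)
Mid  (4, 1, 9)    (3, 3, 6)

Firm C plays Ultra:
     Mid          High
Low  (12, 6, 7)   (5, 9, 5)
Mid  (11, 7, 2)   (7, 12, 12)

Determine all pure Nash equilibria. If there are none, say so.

For each strategy profile, look for a profitable unilateral deviation.
(Low, Mid, High): Firm C can switch to Ultra (5 → 7). Not NE.
(Low, Mid, Premium): Firm A can switch to Mid (0 → 4). Not NE.
(Low, Mid, Ultra): Firm B can switch to High (6 → 9). Not NE.
(Low, High, High): Firm A can switch to Mid (3 → 11). Not NE.
(Low, High, Premium): Firm A gets 12, best alternative 3; Firm B gets 12, best alternative 0; Firm C gets 7, best alternative 5. No profitable deviation — NE.
(Low, High, Ultra): Firm A can switch to Mid (5 → 7). Not NE.
(Mid, Mid, High): Firm A can switch to Low (0 → 8). Not NE.
(Mid, High, Ultra): Firm A gets 7, best alternative 5; Firm B gets 12, best alternative 7; Firm C gets 12, best alternative 7. No profitable deviation — NE.
(The remaining 4 profiles each have a profitable deviation by the same check.)

Pure-strategy Nash equilibria: (Low, High, Premium), (Mid, High, Ultra)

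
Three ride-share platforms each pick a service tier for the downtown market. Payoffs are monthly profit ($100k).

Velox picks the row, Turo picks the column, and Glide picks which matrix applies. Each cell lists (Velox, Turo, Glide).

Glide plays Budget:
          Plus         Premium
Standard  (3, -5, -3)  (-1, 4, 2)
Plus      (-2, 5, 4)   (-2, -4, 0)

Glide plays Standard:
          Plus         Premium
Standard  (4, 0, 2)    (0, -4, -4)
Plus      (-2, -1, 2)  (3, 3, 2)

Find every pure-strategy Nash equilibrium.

(Standard, Plus, Standard); (Standard, Premium, Budget); (Plus, Premium, Standard)

For each player, find the best response to each opponent profile; mutual best responses are the pure NE.
Velox against (Plus, Budget): payoffs 3, -2 → best response Standard.
Velox against (Plus, Standard): payoffs 4, -2 → best response Standard.
Velox against (Premium, Budget): payoffs -1, -2 → best response Standard.
Velox against (Premium, Standard): payoffs 0, 3 → best response Plus.
Turo against (Standard, Budget): payoffs -5, 4 → best response Premium.
Turo against (Standard, Standard): payoffs 0, -4 → best response Plus.
Turo against (Plus, Budget): payoffs 5, -4 → best response Plus.
Turo against (Plus, Standard): payoffs -1, 3 → best response Premium.
Glide against (Standard, Plus): payoffs -3, 2 → best response Standard.
Glide against (Standard, Premium): payoffs 2, -4 → best response Budget.
Glide against (Plus, Plus): payoffs 4, 2 → best response Budget.
Glide against (Plus, Premium): payoffs 0, 2 → best response Standard.
Mutual best responses: (Standard, Plus, Standard); (Standard, Premium, Budget); (Plus, Premium, Standard).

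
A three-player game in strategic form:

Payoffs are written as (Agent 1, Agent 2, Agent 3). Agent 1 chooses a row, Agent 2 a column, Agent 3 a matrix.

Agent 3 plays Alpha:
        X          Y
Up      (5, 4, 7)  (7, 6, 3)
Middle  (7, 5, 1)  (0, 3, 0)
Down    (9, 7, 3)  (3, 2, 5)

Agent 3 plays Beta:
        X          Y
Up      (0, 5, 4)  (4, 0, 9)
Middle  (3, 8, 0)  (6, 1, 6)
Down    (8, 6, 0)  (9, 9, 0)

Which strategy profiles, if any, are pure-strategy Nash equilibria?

The unique pure-strategy Nash equilibrium is (Down, X, Alpha).

Agent 1 against (X, Alpha): payoffs 5, 7, 9 → best response Down.
Agent 1 against (X, Beta): payoffs 0, 3, 8 → best response Down.
Agent 1 against (Y, Alpha): payoffs 7, 0, 3 → best response Up.
Agent 1 against (Y, Beta): payoffs 4, 6, 9 → best response Down.
Agent 2 against (Up, Alpha): payoffs 4, 6 → best response Y.
Agent 2 against (Up, Beta): payoffs 5, 0 → best response X.
Agent 2 against (Middle, Alpha): payoffs 5, 3 → best response X.
Agent 2 against (Middle, Beta): payoffs 8, 1 → best response X.
Agent 2 against (Down, Alpha): payoffs 7, 2 → best response X.
Agent 2 against (Down, Beta): payoffs 6, 9 → best response Y.
Agent 3 against (Up, X): payoffs 7, 4 → best response Alpha.
Agent 3 against (Up, Y): payoffs 3, 9 → best response Beta.
Agent 3 against (Middle, X): payoffs 1, 0 → best response Alpha.
Agent 3 against (Middle, Y): payoffs 0, 6 → best response Beta.
Agent 3 against (Down, X): payoffs 3, 0 → best response Alpha.
Agent 3 against (Down, Y): payoffs 5, 0 → best response Alpha.
Mutual best responses: (Down, X, Alpha).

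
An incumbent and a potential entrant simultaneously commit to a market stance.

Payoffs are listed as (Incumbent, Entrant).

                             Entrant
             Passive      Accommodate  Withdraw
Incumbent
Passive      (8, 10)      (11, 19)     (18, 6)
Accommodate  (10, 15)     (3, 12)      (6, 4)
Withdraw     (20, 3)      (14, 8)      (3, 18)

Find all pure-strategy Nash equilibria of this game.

none

(Passive, Passive): Incumbent can switch to Accommodate (8 → 10). Not NE.
(Passive, Accommodate): Incumbent can switch to Withdraw (11 → 14). Not NE.
(Passive, Withdraw): Entrant can switch to Passive (6 → 10). Not NE.
(Accommodate, Passive): Incumbent can switch to Withdraw (10 → 20). Not NE.
(Accommodate, Accommodate): Incumbent can switch to Passive (3 → 11). Not NE.
(Accommodate, Withdraw): Incumbent can switch to Passive (6 → 18). Not NE.
(Withdraw, Passive): Entrant can switch to Accommodate (3 → 8). Not NE.
(Withdraw, Accommodate): Entrant can switch to Withdraw (8 → 18). Not NE.
(The remaining 1 profile has a profitable deviation by the same check.)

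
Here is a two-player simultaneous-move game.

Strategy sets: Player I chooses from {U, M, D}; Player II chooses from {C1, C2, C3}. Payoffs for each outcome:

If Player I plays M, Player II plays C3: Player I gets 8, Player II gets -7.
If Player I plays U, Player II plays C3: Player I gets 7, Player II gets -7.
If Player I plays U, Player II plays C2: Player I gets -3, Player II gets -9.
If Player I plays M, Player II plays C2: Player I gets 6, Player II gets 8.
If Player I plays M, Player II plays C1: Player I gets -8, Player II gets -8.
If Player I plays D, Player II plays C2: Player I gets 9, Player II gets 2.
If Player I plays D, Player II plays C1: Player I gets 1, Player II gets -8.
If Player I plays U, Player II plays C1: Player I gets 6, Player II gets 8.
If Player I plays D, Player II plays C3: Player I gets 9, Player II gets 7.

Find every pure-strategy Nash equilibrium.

(U, C1); (D, C3)

(U, C1): Player I gets 6, best alternative 1; Player II gets 8, best alternative -7. No profitable deviation — NE.
(U, C2): Player I can switch to M (-3 → 6). Not NE.
(U, C3): Player I can switch to M (7 → 8). Not NE.
(M, C1): Player I can switch to U (-8 → 6). Not NE.
(M, C2): Player I can switch to D (6 → 9). Not NE.
(M, C3): Player I can switch to D (8 → 9). Not NE.
(D, C1): Player I can switch to U (1 → 6). Not NE.
(D, C3): Player I gets 9, best alternative 8; Player II gets 7, best alternative 2. No profitable deviation — NE.
(The remaining 1 profile has a profitable deviation by the same check.)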